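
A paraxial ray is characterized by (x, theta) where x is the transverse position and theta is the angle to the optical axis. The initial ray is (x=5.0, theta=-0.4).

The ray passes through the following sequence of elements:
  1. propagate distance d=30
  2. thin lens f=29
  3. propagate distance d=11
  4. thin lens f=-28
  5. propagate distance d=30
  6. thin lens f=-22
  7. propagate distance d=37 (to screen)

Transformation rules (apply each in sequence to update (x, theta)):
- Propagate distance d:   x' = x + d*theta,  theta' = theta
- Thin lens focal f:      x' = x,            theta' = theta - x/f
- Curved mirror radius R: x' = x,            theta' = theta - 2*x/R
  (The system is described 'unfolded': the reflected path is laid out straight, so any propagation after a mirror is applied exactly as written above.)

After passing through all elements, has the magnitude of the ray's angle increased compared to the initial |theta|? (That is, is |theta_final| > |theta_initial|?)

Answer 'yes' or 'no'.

Initial: x=5.0000 theta=-0.4000
After 1 (propagate distance d=30): x=-7.0000 theta=-0.4000
After 2 (thin lens f=29): x=-7.0000 theta=-23/145 (≈-0.1586)
After 3 (propagate distance d=11): x=-1268/145 (≈-8.7448) theta=-23/145 (≈-0.1586)
After 4 (thin lens f=-28): x=-1268/145 (≈-8.7448) theta=-478/1015 (≈-0.4709)
After 5 (propagate distance d=30): x=-23216/1015 (≈-22.8729) theta=-478/1015 (≈-0.4709)
After 6 (thin lens f=-22): x=-23216/1015 (≈-22.8729) theta=-16866/11165 (≈-1.5106)
After 7 (propagate distance d=37 (to screen)): x=-879418/11165 (≈-78.7656) theta=-16866/11165 (≈-1.5106)
|theta_initial|=0.4000 |theta_final|=16866/11165 (≈1.5106) -> increased

Answer: yes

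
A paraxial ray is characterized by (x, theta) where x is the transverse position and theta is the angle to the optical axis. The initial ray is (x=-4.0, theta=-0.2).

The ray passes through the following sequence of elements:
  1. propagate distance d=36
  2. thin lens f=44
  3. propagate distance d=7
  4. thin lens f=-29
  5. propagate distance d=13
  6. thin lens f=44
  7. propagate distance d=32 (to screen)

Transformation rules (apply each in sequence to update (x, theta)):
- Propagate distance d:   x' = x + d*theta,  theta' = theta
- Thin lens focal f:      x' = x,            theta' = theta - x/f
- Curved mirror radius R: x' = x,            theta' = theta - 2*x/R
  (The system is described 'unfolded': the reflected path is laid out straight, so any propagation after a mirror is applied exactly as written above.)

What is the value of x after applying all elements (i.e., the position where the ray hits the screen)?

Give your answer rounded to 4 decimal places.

Initial: x=-4.0000 theta=-0.2000
After 1 (propagate distance d=36): x=-11.2000 theta=-0.2000
After 2 (thin lens f=44): x=-11.2000 theta=3/55 (≈0.0545)
After 3 (propagate distance d=7): x=-119/11 (≈-10.8182) theta=3/55 (≈0.0545)
After 4 (thin lens f=-29): x=-119/11 (≈-10.8182) theta=-508/1595 (≈-0.3185)
After 5 (propagate distance d=13): x=-2169/145 (≈-14.9586) theta=-508/1595 (≈-0.3185)
After 6 (thin lens f=44): x=-2169/145 (≈-14.9586) theta=137/6380 (≈0.0215)
After 7 (propagate distance d=32 (to screen)): x=-22763/1595 (≈-14.2715) theta=137/6380 (≈0.0215)
Rounded to 4 decimal places: x = -14.2715

Answer: -14.2715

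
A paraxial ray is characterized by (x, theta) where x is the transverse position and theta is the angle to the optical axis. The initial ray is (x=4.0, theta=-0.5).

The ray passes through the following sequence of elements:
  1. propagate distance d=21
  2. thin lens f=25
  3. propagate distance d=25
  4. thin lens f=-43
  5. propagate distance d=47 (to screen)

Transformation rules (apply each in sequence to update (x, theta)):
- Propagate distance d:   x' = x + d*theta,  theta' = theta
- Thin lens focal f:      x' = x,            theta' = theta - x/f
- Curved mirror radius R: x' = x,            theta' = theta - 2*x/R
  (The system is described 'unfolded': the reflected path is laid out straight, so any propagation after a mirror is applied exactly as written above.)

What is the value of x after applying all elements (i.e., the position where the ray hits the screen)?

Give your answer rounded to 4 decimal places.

Answer: -37.4428

Derivation:
Initial: x=4.0000 theta=-0.5000
After 1 (propagate distance d=21): x=-6.5000 theta=-0.5000
After 2 (thin lens f=25): x=-6.5000 theta=-0.2400
After 3 (propagate distance d=25): x=-12.5000 theta=-0.2400
After 4 (thin lens f=-43): x=-12.5000 theta=-1141/2150 (≈-0.5307)
After 5 (propagate distance d=47 (to screen)): x=-40251/1075 (≈-37.4428) theta=-1141/2150 (≈-0.5307)
Rounded to 4 decimal places: x = -37.4428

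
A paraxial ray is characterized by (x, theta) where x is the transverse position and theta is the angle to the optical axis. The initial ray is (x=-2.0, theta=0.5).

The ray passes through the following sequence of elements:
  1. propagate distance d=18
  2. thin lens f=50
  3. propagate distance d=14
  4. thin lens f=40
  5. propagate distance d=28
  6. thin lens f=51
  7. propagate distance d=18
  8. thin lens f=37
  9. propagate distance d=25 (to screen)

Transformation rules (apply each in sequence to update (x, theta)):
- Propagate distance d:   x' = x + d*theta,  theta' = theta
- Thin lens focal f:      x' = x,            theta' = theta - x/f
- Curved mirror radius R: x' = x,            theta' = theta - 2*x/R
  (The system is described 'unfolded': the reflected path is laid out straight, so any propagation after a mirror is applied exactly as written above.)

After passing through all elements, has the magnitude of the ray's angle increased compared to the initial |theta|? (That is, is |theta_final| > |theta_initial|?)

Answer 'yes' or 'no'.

Answer: no

Derivation:
Initial: x=-2.0000 theta=0.5000
After 1 (propagate distance d=18): x=7.0000 theta=0.5000
After 2 (thin lens f=50): x=7.0000 theta=0.3600
After 3 (propagate distance d=14): x=12.0400 theta=0.3600
After 4 (thin lens f=40): x=12.0400 theta=0.0590
After 5 (propagate distance d=28): x=13.6920 theta=0.0590
After 6 (thin lens f=51): x=13.6920 theta=-3561/17000 (≈-0.2095)
After 7 (propagate distance d=18): x=84333/8500 (≈9.9215) theta=-3561/17000 (≈-0.2095)
After 8 (thin lens f=37): x=84333/8500 (≈9.9215) theta=-300423/629000 (≈-0.4776)
After 9 (propagate distance d=25 (to screen)): x=-1269933/629000 (≈-2.0190) theta=-300423/629000 (≈-0.4776)
|theta_initial|=0.5000 |theta_final|=300423/629000 (≈0.4776) -> not increased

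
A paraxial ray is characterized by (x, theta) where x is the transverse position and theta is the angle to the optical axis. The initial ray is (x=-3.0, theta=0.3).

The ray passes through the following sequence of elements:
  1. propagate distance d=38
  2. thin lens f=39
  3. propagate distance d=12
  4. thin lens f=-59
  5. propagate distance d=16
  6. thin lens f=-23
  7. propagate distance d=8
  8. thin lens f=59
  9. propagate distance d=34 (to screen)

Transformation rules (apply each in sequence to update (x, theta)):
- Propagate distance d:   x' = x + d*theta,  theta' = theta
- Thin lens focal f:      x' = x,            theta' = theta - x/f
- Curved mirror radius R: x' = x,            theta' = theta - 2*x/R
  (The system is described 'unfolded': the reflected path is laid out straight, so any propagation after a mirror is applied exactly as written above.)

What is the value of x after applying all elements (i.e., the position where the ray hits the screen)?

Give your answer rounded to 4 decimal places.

Initial: x=-3.0000 theta=0.3000
After 1 (propagate distance d=38): x=8.4000 theta=0.3000
After 2 (thin lens f=39): x=8.4000 theta=11/130 (≈0.0846)
After 3 (propagate distance d=12): x=612/65 (≈9.4154) theta=11/130 (≈0.0846)
After 4 (thin lens f=-59): x=612/65 (≈9.4154) theta=1873/7670 (≈0.2442)
After 5 (propagate distance d=16): x=51092/3835 (≈13.3226) theta=1873/7670 (≈0.2442)
After 6 (thin lens f=-23): x=51092/3835 (≈13.3226) theta=145263/176410 (≈0.8234)
After 7 (propagate distance d=8): x=1756168/88205 (≈19.9101) theta=145263/176410 (≈0.8234)
After 8 (thin lens f=59): x=1756168/88205 (≈19.9101) theta=5058181/10408190 (≈0.4860)
After 9 (propagate distance d=34 (to screen)): x=189602989/5204095 (≈36.4334) theta=5058181/10408190 (≈0.4860)
Rounded to 4 decimal places: x = 36.4334

Answer: 36.4334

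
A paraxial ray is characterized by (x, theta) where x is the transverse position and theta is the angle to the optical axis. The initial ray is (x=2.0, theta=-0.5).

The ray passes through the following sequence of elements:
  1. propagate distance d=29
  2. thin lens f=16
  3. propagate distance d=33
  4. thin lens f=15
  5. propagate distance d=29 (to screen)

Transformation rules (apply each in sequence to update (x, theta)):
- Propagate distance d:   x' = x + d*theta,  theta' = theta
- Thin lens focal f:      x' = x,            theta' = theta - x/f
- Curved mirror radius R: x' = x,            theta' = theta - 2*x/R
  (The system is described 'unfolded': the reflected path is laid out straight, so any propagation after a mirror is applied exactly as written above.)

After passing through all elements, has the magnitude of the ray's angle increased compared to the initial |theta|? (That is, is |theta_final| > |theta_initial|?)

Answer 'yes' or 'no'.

Initial: x=2.0000 theta=-0.5000
After 1 (propagate distance d=29): x=-12.5000 theta=-0.5000
After 2 (thin lens f=16): x=-12.5000 theta=9/32 (≈0.2813)
After 3 (propagate distance d=33): x=-103/32 (≈-3.2188) theta=9/32 (≈0.2813)
After 4 (thin lens f=15): x=-103/32 (≈-3.2188) theta=119/240 (≈0.4958)
After 5 (propagate distance d=29 (to screen)): x=5357/480 (≈11.1604) theta=119/240 (≈0.4958)
|theta_initial|=0.5000 |theta_final|=119/240 (≈0.4958) -> not increased

Answer: no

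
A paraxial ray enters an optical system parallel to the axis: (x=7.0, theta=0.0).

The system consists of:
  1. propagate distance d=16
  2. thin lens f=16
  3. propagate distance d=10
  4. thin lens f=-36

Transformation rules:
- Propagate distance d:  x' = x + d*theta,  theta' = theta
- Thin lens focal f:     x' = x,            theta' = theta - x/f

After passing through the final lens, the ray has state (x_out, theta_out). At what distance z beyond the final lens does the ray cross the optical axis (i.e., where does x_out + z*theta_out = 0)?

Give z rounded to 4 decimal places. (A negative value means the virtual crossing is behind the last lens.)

Initial: x=7.0000 theta=0.0000
After 1 (propagate distance d=16): x=7.0000 theta=0.0000
After 2 (thin lens f=16): x=7.0000 theta=-0.4375
After 3 (propagate distance d=10): x=2.6250 theta=-0.4375
After 4 (thin lens f=-36): x=2.6250 theta=-35/96 (≈-0.3646)
z_focus = -x_out/theta_out = -(2.6250)/(-35/96) = 7.2000
Rounded to 4 decimal places: z = 7.2000

Answer: 7.2000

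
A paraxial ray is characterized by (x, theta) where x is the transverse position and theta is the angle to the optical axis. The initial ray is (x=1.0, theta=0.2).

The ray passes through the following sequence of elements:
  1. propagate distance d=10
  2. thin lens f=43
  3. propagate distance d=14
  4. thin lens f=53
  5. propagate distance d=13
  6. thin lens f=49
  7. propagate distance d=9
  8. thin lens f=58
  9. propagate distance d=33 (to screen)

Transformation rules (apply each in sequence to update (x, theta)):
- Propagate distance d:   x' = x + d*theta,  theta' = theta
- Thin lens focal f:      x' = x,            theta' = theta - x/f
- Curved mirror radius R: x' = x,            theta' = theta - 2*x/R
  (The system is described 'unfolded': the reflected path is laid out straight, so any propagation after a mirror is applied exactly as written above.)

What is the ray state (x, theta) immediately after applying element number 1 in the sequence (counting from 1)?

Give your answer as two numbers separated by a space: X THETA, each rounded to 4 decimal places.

Answer: 3.0000 0.2000

Derivation:
Initial: x=1.0000 theta=0.2000
After 1 (propagate distance d=10): x=3.0000 theta=0.2000
Rounded to 4 decimal places: x = 3.0000, theta = 0.2000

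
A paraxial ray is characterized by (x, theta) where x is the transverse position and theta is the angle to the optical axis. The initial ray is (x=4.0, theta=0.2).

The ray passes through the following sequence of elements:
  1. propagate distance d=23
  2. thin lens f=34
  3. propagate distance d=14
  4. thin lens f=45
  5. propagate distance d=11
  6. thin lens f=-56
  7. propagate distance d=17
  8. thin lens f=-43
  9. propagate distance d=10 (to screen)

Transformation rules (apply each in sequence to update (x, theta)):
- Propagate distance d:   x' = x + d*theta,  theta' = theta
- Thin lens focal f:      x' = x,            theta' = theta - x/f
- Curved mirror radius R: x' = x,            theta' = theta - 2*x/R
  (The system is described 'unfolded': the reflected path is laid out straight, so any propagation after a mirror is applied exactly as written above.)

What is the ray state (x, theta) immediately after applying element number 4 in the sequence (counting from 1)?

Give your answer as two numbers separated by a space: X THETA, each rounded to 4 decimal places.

Answer: 7.8588 -0.2276

Derivation:
Initial: x=4.0000 theta=0.2000
After 1 (propagate distance d=23): x=8.6000 theta=0.2000
After 2 (thin lens f=34): x=8.6000 theta=-9/170 (≈-0.0529)
After 3 (propagate distance d=14): x=668/85 (≈7.8588) theta=-9/170 (≈-0.0529)
After 4 (thin lens f=45): x=668/85 (≈7.8588) theta=-1741/7650 (≈-0.2276)
Rounded to 4 decimal places: x = 7.8588, theta = -0.2276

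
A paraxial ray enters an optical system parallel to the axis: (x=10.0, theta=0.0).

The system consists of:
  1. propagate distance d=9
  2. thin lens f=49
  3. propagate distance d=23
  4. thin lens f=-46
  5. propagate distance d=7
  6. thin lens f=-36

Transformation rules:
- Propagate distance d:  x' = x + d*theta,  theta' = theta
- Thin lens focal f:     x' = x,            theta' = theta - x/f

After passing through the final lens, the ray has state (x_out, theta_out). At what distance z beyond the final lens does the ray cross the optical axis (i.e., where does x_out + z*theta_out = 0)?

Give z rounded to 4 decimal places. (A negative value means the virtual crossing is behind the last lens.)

Initial: x=10.0000 theta=0.0000
After 1 (propagate distance d=9): x=10.0000 theta=0.0000
After 2 (thin lens f=49): x=10.0000 theta=-10/49 (≈-0.2041)
After 3 (propagate distance d=23): x=260/49 (≈5.3061) theta=-10/49 (≈-0.2041)
After 4 (thin lens f=-46): x=260/49 (≈5.3061) theta=-100/1127 (≈-0.0887)
After 5 (propagate distance d=7): x=5280/1127 (≈4.6850) theta=-100/1127 (≈-0.0887)
After 6 (thin lens f=-36): x=5280/1127 (≈4.6850) theta=20/483 (≈0.0414)
z_focus = -x_out/theta_out = -(5280/1127)/(20/483) = -792/7 ≈ -113.1429
Rounded to 4 decimal places: z = -113.1429

Answer: -113.1429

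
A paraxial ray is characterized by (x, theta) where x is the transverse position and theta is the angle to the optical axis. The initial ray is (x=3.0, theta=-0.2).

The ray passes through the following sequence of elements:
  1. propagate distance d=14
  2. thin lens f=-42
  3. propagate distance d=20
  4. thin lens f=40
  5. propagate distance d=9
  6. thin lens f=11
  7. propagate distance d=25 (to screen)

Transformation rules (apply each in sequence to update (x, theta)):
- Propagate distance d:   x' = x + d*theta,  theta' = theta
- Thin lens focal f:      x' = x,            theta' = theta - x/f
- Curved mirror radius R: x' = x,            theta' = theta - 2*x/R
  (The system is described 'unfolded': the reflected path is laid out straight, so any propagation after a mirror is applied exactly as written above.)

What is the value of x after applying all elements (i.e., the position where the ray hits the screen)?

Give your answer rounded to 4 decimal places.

Answer: 3.3251

Derivation:
Initial: x=3.0000 theta=-0.2000
After 1 (propagate distance d=14): x=0.2000 theta=-0.2000
After 2 (thin lens f=-42): x=0.2000 theta=-41/210 (≈-0.1952)
After 3 (propagate distance d=20): x=-389/105 (≈-3.7048) theta=-41/210 (≈-0.1952)
After 4 (thin lens f=40): x=-389/105 (≈-3.7048) theta=-431/4200 (≈-0.1026)
After 5 (propagate distance d=9): x=-2777/600 (≈-4.6283) theta=-431/4200 (≈-0.1026)
After 6 (thin lens f=11): x=-2777/600 (≈-4.6283) theta=7349/23100 (≈0.3181)
After 7 (propagate distance d=25 (to screen)): x=51207/15400 (≈3.3251) theta=7349/23100 (≈0.3181)
Rounded to 4 decimal places: x = 3.3251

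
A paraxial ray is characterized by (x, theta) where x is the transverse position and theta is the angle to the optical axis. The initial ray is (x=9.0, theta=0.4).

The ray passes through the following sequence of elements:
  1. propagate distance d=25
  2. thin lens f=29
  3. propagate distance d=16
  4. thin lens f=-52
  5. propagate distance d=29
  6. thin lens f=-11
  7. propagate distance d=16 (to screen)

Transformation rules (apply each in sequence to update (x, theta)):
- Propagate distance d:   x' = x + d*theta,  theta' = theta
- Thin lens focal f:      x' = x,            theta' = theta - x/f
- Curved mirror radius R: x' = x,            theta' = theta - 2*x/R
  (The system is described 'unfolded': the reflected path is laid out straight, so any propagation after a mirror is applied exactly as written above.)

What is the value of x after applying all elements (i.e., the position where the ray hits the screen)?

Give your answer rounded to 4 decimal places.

Initial: x=9.0000 theta=0.4000
After 1 (propagate distance d=25): x=19.0000 theta=0.4000
After 2 (thin lens f=29): x=19.0000 theta=-37/145 (≈-0.2552)
After 3 (propagate distance d=16): x=2163/145 (≈14.9172) theta=-37/145 (≈-0.2552)
After 4 (thin lens f=-52): x=2163/145 (≈14.9172) theta=239/7540 (≈0.0317)
After 5 (propagate distance d=29): x=119407/7540 (≈15.8365) theta=239/7540 (≈0.0317)
After 6 (thin lens f=-11): x=119407/7540 (≈15.8365) theta=30509/20735 (≈1.4714)
After 7 (propagate distance d=16 (to screen)): x=3266053/82940 (≈39.3785) theta=30509/20735 (≈1.4714)
Rounded to 4 decimal places: x = 39.3785

Answer: 39.3785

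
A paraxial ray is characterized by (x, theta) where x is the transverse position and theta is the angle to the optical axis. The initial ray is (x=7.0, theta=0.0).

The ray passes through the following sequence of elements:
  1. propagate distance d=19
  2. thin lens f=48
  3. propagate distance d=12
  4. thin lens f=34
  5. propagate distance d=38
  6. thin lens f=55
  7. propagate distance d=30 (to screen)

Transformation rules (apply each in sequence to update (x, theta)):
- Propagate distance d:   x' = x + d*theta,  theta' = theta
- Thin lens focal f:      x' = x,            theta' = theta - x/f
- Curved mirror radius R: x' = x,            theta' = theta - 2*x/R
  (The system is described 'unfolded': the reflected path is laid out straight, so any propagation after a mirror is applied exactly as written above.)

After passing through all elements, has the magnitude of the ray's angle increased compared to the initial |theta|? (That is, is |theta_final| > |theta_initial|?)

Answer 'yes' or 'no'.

Initial: x=7.0000 theta=0.0000
After 1 (propagate distance d=19): x=7.0000 theta=0.0000
After 2 (thin lens f=48): x=7.0000 theta=-7/48 (≈-0.1458)
After 3 (propagate distance d=12): x=5.2500 theta=-7/48 (≈-0.1458)
After 4 (thin lens f=34): x=5.2500 theta=-245/816 (≈-0.3002)
After 5 (propagate distance d=38): x=-2513/408 (≈-6.1593) theta=-245/816 (≈-0.3002)
After 6 (thin lens f=55): x=-2513/408 (≈-6.1593) theta=-497/2640 (≈-0.1883)
After 7 (propagate distance d=30 (to screen)): x=-26495/2244 (≈-11.8070) theta=-497/2640 (≈-0.1883)
|theta_initial|=0.0000 |theta_final|=497/2640 (≈0.1883) -> increased

Answer: yes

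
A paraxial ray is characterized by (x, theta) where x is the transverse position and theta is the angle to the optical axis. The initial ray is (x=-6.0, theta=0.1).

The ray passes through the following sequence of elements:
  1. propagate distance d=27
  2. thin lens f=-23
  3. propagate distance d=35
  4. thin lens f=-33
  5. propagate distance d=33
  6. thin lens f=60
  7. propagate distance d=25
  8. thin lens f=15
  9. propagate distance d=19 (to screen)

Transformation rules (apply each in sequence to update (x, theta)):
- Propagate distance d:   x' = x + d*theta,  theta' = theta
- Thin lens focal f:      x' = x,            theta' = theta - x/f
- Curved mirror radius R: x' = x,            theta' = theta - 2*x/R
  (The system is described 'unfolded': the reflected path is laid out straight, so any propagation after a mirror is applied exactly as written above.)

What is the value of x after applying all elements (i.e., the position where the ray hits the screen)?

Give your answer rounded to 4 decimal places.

Initial: x=-6.0000 theta=0.1000
After 1 (propagate distance d=27): x=-3.3000 theta=0.1000
After 2 (thin lens f=-23): x=-3.3000 theta=-1/23 (≈-0.0435)
After 3 (propagate distance d=35): x=-1109/230 (≈-4.8217) theta=-1/23 (≈-0.0435)
After 4 (thin lens f=-33): x=-1109/230 (≈-4.8217) theta=-1439/7590 (≈-0.1896)
After 5 (propagate distance d=33): x=-1274/115 (≈-11.0783) theta=-1439/7590 (≈-0.1896)
After 6 (thin lens f=60): x=-1274/115 (≈-11.0783) theta=-94/18975 (≈-0.0050)
After 7 (propagate distance d=25): x=-42512/3795 (≈-11.2021) theta=-94/18975 (≈-0.0050)
After 8 (thin lens f=15): x=-42512/3795 (≈-11.2021) theta=8446/11385 (≈0.7419)
After 9 (propagate distance d=19 (to screen)): x=32938/11385 (≈2.8931) theta=8446/11385 (≈0.7419)
Rounded to 4 decimal places: x = 2.8931

Answer: 2.8931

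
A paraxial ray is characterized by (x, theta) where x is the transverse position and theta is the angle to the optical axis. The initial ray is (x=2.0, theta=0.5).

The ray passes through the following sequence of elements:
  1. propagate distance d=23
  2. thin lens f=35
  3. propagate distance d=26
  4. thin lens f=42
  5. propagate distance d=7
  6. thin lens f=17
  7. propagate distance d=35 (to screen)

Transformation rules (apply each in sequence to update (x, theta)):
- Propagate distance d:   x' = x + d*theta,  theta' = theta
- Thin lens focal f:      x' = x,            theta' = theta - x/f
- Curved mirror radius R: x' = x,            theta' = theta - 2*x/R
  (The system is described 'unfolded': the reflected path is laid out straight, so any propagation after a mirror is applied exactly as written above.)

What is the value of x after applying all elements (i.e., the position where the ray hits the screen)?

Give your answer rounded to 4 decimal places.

Initial: x=2.0000 theta=0.5000
After 1 (propagate distance d=23): x=13.5000 theta=0.5000
After 2 (thin lens f=35): x=13.5000 theta=4/35 (≈0.1143)
After 3 (propagate distance d=26): x=1153/70 (≈16.4714) theta=4/35 (≈0.1143)
After 4 (thin lens f=42): x=1153/70 (≈16.4714) theta=-817/2940 (≈-0.2779)
After 5 (propagate distance d=7): x=6101/420 (≈14.5262) theta=-817/2940 (≈-0.2779)
After 6 (thin lens f=17): x=6101/420 (≈14.5262) theta=-14149/12495 (≈-1.1324)
After 7 (propagate distance d=35 (to screen)): x=-25609/1020 (≈-25.1069) theta=-14149/12495 (≈-1.1324)
Rounded to 4 decimal places: x = -25.1069

Answer: -25.1069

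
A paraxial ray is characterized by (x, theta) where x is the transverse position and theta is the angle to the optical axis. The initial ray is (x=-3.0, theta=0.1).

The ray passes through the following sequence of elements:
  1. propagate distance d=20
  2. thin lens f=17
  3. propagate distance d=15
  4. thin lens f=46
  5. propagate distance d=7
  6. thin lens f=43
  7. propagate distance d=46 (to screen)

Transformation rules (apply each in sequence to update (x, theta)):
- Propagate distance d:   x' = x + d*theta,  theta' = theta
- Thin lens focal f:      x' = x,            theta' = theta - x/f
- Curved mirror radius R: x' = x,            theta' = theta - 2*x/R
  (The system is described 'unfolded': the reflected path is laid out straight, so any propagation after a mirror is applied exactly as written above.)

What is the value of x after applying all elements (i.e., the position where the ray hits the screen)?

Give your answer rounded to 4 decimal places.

Initial: x=-3.0000 theta=0.1000
After 1 (propagate distance d=20): x=-1.0000 theta=0.1000
After 2 (thin lens f=17): x=-1.0000 theta=27/170 (≈0.1588)
After 3 (propagate distance d=15): x=47/34 (≈1.3824) theta=27/170 (≈0.1588)
After 4 (thin lens f=46): x=47/34 (≈1.3824) theta=1007/7820 (≈0.1288)
After 5 (propagate distance d=7): x=17859/7820 (≈2.2838) theta=1007/7820 (≈0.1288)
After 6 (thin lens f=43): x=17859/7820 (≈2.2838) theta=12721/168130 (≈0.0757)
After 7 (propagate distance d=46 (to screen)): x=1938269/336260 (≈5.7642) theta=12721/168130 (≈0.0757)
Rounded to 4 decimal places: x = 5.7642

Answer: 5.7642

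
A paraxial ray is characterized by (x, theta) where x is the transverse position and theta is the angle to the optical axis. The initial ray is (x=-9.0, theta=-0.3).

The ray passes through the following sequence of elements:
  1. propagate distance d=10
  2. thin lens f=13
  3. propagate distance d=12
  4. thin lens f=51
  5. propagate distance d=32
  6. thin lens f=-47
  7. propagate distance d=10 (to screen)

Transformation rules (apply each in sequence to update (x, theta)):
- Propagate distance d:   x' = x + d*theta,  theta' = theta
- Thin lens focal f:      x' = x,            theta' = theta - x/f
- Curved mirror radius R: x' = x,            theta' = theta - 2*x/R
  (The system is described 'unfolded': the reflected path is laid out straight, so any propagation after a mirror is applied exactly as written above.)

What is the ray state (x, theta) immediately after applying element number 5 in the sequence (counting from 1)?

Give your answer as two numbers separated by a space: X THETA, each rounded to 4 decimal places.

Initial: x=-9.0000 theta=-0.3000
After 1 (propagate distance d=10): x=-12.0000 theta=-0.3000
After 2 (thin lens f=13): x=-12.0000 theta=81/130 (≈0.6231)
After 3 (propagate distance d=12): x=-294/65 (≈-4.5231) theta=81/130 (≈0.6231)
After 4 (thin lens f=51): x=-294/65 (≈-4.5231) theta=121/170 (≈0.7118)
After 5 (propagate distance d=32): x=4034/221 (≈18.2534) theta=121/170 (≈0.7118)
Rounded to 4 decimal places: x = 18.2534, theta = 0.7118

Answer: 18.2534 0.7118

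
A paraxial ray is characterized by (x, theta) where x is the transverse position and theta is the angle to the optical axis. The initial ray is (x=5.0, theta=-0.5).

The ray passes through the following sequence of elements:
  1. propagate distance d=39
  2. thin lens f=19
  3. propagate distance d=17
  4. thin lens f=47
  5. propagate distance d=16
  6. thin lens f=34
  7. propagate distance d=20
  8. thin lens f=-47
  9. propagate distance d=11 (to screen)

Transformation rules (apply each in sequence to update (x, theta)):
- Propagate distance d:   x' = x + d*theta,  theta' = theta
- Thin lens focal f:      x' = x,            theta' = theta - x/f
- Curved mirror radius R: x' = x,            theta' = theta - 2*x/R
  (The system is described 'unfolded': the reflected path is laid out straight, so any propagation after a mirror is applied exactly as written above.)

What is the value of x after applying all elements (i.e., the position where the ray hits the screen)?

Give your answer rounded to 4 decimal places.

Initial: x=5.0000 theta=-0.5000
After 1 (propagate distance d=39): x=-14.5000 theta=-0.5000
After 2 (thin lens f=19): x=-14.5000 theta=5/19 (≈0.2632)
After 3 (propagate distance d=17): x=-381/38 (≈-10.0263) theta=5/19 (≈0.2632)
After 4 (thin lens f=47): x=-381/38 (≈-10.0263) theta=851/1786 (≈0.4765)
After 5 (propagate distance d=16): x=-4291/1786 (≈-2.4026) theta=851/1786 (≈0.4765)
After 6 (thin lens f=34): x=-4291/1786 (≈-2.4026) theta=33225/60724 (≈0.5471)
After 7 (propagate distance d=20): x=259303/30362 (≈8.5404) theta=33225/60724 (≈0.5471)
After 8 (thin lens f=-47): x=259303/30362 (≈8.5404) theta=2080181/2854028 (≈0.7289)
After 9 (propagate distance d=11 (to screen)): x=47256473/2854028 (≈16.5578) theta=2080181/2854028 (≈0.7289)
Rounded to 4 decimal places: x = 16.5578

Answer: 16.5578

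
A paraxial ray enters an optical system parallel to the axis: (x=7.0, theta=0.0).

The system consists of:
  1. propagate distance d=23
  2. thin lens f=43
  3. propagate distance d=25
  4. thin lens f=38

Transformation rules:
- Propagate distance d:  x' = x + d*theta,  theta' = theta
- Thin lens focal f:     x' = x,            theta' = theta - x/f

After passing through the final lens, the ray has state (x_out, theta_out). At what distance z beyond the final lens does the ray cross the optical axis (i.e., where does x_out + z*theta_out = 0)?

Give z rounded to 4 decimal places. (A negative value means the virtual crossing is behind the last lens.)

Answer: 12.2143

Derivation:
Initial: x=7.0000 theta=0.0000
After 1 (propagate distance d=23): x=7.0000 theta=0.0000
After 2 (thin lens f=43): x=7.0000 theta=-7/43 (≈-0.1628)
After 3 (propagate distance d=25): x=126/43 (≈2.9302) theta=-7/43 (≈-0.1628)
After 4 (thin lens f=38): x=126/43 (≈2.9302) theta=-196/817 (≈-0.2399)
z_focus = -x_out/theta_out = -(126/43)/(-196/817) = 171/14 ≈ 12.2143
Rounded to 4 decimal places: z = 12.2143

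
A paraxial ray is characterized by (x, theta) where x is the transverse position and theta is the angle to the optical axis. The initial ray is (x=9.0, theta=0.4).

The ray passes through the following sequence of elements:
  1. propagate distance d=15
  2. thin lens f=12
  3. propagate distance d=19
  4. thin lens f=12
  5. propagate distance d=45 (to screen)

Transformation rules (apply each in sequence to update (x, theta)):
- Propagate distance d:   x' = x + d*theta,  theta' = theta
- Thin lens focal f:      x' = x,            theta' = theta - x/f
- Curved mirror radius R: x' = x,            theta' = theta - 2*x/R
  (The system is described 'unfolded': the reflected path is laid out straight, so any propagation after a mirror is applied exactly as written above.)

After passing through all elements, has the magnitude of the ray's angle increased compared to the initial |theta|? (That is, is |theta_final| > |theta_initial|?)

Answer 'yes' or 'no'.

Answer: yes

Derivation:
Initial: x=9.0000 theta=0.4000
After 1 (propagate distance d=15): x=15.0000 theta=0.4000
After 2 (thin lens f=12): x=15.0000 theta=-0.8500
After 3 (propagate distance d=19): x=-1.1500 theta=-0.8500
After 4 (thin lens f=12): x=-1.1500 theta=-181/240 (≈-0.7542)
After 5 (propagate distance d=45 (to screen)): x=-35.0875 theta=-181/240 (≈-0.7542)
|theta_initial|=0.4000 |theta_final|=181/240 (≈0.7542) -> increased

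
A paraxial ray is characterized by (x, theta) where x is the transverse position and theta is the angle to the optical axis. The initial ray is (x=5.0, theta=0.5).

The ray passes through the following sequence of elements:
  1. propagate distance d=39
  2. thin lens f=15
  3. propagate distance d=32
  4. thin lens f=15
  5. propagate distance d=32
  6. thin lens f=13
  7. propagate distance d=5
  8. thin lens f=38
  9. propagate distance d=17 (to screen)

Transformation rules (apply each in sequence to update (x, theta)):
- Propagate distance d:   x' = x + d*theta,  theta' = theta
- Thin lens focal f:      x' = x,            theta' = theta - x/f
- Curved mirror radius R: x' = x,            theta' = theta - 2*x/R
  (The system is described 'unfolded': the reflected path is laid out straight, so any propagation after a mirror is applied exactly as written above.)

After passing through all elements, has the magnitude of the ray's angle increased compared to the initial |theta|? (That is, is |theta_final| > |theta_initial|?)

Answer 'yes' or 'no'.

Answer: yes

Derivation:
Initial: x=5.0000 theta=0.5000
After 1 (propagate distance d=39): x=24.5000 theta=0.5000
After 2 (thin lens f=15): x=24.5000 theta=-17/15 (≈-1.1333)
After 3 (propagate distance d=32): x=-353/30 (≈-11.7667) theta=-17/15 (≈-1.1333)
After 4 (thin lens f=15): x=-353/30 (≈-11.7667) theta=-157/450 (≈-0.3489)
After 5 (propagate distance d=32): x=-10319/450 (≈-22.9311) theta=-157/450 (≈-0.3489)
After 6 (thin lens f=13): x=-10319/450 (≈-22.9311) theta=4139/2925 (≈1.4150)
After 7 (propagate distance d=5): x=-30919/1950 (≈-15.8559) theta=4139/2925 (≈1.4150)
After 8 (thin lens f=38): x=-30919/1950 (≈-15.8559) theta=407321/222300 (≈1.8323)
After 9 (propagate distance d=17 (to screen)): x=3399691/222300 (≈15.2933) theta=407321/222300 (≈1.8323)
|theta_initial|=0.5000 |theta_final|=407321/222300 (≈1.8323) -> increased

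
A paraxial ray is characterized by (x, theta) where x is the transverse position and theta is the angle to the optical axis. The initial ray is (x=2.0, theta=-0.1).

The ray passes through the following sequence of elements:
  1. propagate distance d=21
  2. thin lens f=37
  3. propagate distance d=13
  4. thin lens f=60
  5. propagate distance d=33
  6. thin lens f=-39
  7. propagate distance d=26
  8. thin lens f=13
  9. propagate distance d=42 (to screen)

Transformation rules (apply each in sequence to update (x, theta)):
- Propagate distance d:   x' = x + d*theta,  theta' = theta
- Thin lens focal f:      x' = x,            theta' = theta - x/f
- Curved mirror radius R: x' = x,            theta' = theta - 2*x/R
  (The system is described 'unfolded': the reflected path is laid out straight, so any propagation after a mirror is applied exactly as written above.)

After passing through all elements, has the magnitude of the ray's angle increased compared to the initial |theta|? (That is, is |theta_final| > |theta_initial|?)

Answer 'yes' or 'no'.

Answer: yes

Derivation:
Initial: x=2.0000 theta=-0.1000
After 1 (propagate distance d=21): x=-0.1000 theta=-0.1000
After 2 (thin lens f=37): x=-0.1000 theta=-18/185 (≈-0.0973)
After 3 (propagate distance d=13): x=-101/74 (≈-1.3649) theta=-18/185 (≈-0.0973)
After 4 (thin lens f=60): x=-101/74 (≈-1.3649) theta=-331/4440 (≈-0.0745)
After 5 (propagate distance d=33): x=-3.8250 theta=-331/4440 (≈-0.0745)
After 6 (thin lens f=-39): x=-3.8250 theta=-2491/14430 (≈-0.1726)
After 7 (propagate distance d=26): x=-36911/4440 (≈-8.3133) theta=-2491/14430 (≈-0.1726)
After 8 (thin lens f=13): x=-36911/4440 (≈-8.3133) theta=26947/57720 (≈0.4669)
After 9 (propagate distance d=42 (to screen)): x=651931/57720 (≈11.2947) theta=26947/57720 (≈0.4669)
|theta_initial|=0.1000 |theta_final|=26947/57720 (≈0.4669) -> increased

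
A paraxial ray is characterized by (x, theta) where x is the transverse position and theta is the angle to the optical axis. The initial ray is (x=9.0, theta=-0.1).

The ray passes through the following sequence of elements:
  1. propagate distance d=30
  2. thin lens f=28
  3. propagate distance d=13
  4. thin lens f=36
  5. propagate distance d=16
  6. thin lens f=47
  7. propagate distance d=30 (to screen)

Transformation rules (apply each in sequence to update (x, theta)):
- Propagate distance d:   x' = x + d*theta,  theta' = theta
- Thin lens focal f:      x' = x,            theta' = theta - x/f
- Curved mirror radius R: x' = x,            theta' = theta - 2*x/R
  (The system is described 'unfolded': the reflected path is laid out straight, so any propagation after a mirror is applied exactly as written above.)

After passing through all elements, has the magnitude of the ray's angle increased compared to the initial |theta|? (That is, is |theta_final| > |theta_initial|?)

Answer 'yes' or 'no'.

Answer: yes

Derivation:
Initial: x=9.0000 theta=-0.1000
After 1 (propagate distance d=30): x=6.0000 theta=-0.1000
After 2 (thin lens f=28): x=6.0000 theta=-11/35 (≈-0.3143)
After 3 (propagate distance d=13): x=67/35 (≈1.9143) theta=-11/35 (≈-0.3143)
After 4 (thin lens f=36): x=67/35 (≈1.9143) theta=-463/1260 (≈-0.3675)
After 5 (propagate distance d=16): x=-1249/315 (≈-3.9651) theta=-463/1260 (≈-0.3675)
After 6 (thin lens f=47): x=-1249/315 (≈-3.9651) theta=-479/1692 (≈-0.2831)
After 7 (propagate distance d=30 (to screen)): x=-368881/29610 (≈-12.4580) theta=-479/1692 (≈-0.2831)
|theta_initial|=0.1000 |theta_final|=479/1692 (≈0.2831) -> increased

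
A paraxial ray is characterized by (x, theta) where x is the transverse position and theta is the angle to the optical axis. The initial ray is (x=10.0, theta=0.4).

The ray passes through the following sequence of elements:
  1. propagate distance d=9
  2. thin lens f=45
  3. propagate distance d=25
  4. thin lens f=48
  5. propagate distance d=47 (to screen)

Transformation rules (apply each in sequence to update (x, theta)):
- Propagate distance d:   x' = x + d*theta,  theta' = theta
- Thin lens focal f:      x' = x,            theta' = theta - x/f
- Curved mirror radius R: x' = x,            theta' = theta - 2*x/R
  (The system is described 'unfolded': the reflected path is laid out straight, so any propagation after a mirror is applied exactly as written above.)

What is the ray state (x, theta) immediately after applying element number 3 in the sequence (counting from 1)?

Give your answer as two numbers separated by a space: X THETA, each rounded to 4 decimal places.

Answer: 16.0444 0.0978

Derivation:
Initial: x=10.0000 theta=0.4000
After 1 (propagate distance d=9): x=13.6000 theta=0.4000
After 2 (thin lens f=45): x=13.6000 theta=22/225 (≈0.0978)
After 3 (propagate distance d=25): x=722/45 (≈16.0444) theta=22/225 (≈0.0978)
Rounded to 4 decimal places: x = 16.0444, theta = 0.0978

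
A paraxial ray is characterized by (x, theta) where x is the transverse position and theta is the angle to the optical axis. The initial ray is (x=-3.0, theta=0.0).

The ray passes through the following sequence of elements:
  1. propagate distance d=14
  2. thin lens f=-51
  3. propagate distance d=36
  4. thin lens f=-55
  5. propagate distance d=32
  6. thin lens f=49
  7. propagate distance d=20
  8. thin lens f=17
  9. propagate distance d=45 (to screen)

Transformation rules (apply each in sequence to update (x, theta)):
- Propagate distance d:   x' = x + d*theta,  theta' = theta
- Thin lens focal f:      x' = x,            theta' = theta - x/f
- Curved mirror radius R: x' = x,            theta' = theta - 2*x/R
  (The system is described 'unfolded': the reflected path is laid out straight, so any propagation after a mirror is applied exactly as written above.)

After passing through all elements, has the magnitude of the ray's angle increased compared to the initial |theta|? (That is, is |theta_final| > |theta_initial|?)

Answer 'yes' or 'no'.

Initial: x=-3.0000 theta=0.0000
After 1 (propagate distance d=14): x=-3.0000 theta=0.0000
After 2 (thin lens f=-51): x=-3.0000 theta=-1/17 (≈-0.0588)
After 3 (propagate distance d=36): x=-87/17 (≈-5.1176) theta=-1/17 (≈-0.0588)
After 4 (thin lens f=-55): x=-87/17 (≈-5.1176) theta=-142/935 (≈-0.1519)
After 5 (propagate distance d=32): x=-9329/935 (≈-9.9775) theta=-142/935 (≈-0.1519)
After 6 (thin lens f=49): x=-9329/935 (≈-9.9775) theta=2371/45815 (≈0.0518)
After 7 (propagate distance d=20): x=-409701/45815 (≈-8.9425) theta=2371/45815 (≈0.0518)
After 8 (thin lens f=17): x=-409701/45815 (≈-8.9425) theta=450008/778855 (≈0.5778)
After 9 (propagate distance d=45 (to screen)): x=13285443/778855 (≈17.0577) theta=450008/778855 (≈0.5778)
|theta_initial|=0.0000 |theta_final|=450008/778855 (≈0.5778) -> increased

Answer: yes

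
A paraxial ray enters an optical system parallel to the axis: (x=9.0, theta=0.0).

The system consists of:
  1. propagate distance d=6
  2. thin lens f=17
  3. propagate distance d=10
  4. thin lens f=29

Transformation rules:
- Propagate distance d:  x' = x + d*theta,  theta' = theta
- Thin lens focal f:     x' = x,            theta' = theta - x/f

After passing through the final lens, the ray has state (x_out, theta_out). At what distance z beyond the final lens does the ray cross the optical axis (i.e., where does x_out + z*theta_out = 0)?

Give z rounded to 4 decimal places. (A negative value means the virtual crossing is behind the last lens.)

Answer: 5.6389

Derivation:
Initial: x=9.0000 theta=0.0000
After 1 (propagate distance d=6): x=9.0000 theta=0.0000
After 2 (thin lens f=17): x=9.0000 theta=-9/17 (≈-0.5294)
After 3 (propagate distance d=10): x=63/17 (≈3.7059) theta=-9/17 (≈-0.5294)
After 4 (thin lens f=29): x=63/17 (≈3.7059) theta=-324/493 (≈-0.6572)
z_focus = -x_out/theta_out = -(63/17)/(-324/493) = 203/36 ≈ 5.6389
Rounded to 4 decimal places: z = 5.6389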